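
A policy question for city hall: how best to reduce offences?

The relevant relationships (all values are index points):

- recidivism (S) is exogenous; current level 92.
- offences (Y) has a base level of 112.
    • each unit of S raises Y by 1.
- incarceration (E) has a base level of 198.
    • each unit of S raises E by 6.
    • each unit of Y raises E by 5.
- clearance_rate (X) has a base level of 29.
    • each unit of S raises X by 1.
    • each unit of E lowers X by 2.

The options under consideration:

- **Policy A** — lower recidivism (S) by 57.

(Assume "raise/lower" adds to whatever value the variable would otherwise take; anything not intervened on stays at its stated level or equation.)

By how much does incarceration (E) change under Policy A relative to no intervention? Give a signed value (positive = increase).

-627

Baseline:
  S = 92
  Y = 112 + 92 = 204
  E = 198 + 6·92 + 5·204 = 1770
Policy A (S − 57):
  S = 92 − 57 = 35
  Y = 112 + 35 = 147
  E = 198 + 6·35 + 5·147 = 1143
Change in E: 1143 − 1770 = -627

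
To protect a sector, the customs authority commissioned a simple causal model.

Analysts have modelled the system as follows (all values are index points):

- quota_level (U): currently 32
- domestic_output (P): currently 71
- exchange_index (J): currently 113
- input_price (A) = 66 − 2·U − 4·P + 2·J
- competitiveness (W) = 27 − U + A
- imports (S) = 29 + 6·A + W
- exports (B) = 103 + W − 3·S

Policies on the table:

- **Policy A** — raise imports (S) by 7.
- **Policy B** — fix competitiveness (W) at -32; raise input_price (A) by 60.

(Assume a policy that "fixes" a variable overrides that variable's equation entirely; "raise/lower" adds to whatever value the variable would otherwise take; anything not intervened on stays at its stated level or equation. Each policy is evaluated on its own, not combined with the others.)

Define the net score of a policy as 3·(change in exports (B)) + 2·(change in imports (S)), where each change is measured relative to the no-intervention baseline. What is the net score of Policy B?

-2636

Baseline:
  U = 32
  P = 71
  J = 113
  A = 66 − 2·32 − 4·71 + 2·113 = -56
  W = 27 − 32 + (-56) = -61
  S = 29 + 6·(-56) + (-61) = -368
  B = 103 + (-61) − 3·(-368) = 1146
Policy B (W := -32, A + 60):
  U = 32
  P = 71
  J = 113
  A = 66 − 2·32 − 4·71 + 2·113 (+60 from intervention) = 4
  W = -32
  S = 29 + 6·4 + (-32) = 21
  B = 103 + (-32) − 3·21 = 8
ΔB = 8 − 1146 = -1138; ΔS = 21 − (-368) = 389
Score = 3·(-1138) + 2·389 = -2636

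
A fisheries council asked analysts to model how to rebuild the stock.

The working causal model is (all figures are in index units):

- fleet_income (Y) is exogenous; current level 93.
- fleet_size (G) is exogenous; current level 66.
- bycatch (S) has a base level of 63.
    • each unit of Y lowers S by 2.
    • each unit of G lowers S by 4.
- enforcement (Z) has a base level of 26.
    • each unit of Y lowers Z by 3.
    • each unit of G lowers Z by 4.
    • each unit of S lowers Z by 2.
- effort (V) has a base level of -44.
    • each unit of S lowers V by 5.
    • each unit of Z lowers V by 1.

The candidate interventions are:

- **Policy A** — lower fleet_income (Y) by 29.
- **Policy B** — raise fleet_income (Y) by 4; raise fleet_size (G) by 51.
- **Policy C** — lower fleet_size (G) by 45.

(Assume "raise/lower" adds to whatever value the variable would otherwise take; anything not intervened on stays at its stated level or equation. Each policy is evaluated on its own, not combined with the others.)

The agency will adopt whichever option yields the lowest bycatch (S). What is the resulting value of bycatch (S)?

Policy A (Y − 29):
  Y = 93 − 29 = 64
  G = 66
  S = 63 − 2·64 − 4·66 = -329
Policy B (Y + 4, G + 51):
  Y = 93 + 4 = 97
  G = 66 + 51 = 117
  S = 63 − 2·97 − 4·117 = -599
Policy C (G − 45):
  Y = 93
  G = 66 − 45 = 21
  S = 63 − 2·93 − 4·21 = -207
Comparing — Policy A: S=-329, Policy B: S=-599, Policy C: S=-207. Lowest is -599 (Policy B).

-599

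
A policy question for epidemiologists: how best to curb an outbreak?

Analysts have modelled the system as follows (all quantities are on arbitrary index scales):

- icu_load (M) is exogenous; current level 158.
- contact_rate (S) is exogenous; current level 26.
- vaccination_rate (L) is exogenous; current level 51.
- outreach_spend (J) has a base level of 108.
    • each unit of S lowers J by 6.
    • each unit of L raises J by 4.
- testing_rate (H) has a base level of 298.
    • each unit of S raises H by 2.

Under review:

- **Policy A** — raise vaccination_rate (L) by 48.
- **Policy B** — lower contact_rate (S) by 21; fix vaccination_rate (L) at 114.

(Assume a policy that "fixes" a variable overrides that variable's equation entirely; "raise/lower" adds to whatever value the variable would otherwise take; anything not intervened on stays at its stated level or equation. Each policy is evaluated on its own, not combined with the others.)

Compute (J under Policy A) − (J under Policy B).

Policy A (L + 48):
  S = 26
  L = 51 + 48 = 99
  J = 108 − 6·26 + 4·99 = 348
Policy B (S − 21, L := 114):
  S = 26 − 21 = 5
  L = 114
  J = 108 − 6·5 + 4·114 = 534
J: 348 − 534 = -186

-186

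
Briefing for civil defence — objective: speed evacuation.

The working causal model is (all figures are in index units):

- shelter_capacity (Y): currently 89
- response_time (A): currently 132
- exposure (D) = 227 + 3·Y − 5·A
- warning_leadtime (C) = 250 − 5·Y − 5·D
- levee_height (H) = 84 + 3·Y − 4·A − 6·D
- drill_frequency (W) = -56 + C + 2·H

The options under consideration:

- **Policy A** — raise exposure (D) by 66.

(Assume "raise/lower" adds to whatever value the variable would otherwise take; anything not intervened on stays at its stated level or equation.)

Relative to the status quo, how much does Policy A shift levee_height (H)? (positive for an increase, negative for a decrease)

Baseline:
  Y = 89
  A = 132
  D = 227 + 3·89 − 5·132 = -166
  H = 84 + 3·89 − 4·132 − 6·(-166) = 819
Policy A (D + 66):
  Y = 89
  A = 132
  D = 227 + 3·89 − 5·132 (+66 from intervention) = -100
  H = 84 + 3·89 − 4·132 − 6·(-100) = 423
Change in H: 423 − 819 = -396

-396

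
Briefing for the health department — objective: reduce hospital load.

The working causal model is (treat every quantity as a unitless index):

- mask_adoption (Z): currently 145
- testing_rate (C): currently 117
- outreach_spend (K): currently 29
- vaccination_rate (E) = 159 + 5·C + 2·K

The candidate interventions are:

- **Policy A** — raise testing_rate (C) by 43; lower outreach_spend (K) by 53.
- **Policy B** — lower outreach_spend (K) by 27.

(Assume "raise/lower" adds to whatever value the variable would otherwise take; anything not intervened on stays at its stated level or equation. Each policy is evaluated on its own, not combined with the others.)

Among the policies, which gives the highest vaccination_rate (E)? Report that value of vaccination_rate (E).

911

Policy A (C + 43, K − 53):
  C = 117 + 43 = 160
  K = 29 − 53 = -24
  E = 159 + 5·160 + 2·(-24) = 911
Policy B (K − 27):
  C = 117
  K = 29 − 27 = 2
  E = 159 + 5·117 + 2·2 = 748
Comparing — Policy A: E=911, Policy B: E=748. Highest is 911 (Policy A).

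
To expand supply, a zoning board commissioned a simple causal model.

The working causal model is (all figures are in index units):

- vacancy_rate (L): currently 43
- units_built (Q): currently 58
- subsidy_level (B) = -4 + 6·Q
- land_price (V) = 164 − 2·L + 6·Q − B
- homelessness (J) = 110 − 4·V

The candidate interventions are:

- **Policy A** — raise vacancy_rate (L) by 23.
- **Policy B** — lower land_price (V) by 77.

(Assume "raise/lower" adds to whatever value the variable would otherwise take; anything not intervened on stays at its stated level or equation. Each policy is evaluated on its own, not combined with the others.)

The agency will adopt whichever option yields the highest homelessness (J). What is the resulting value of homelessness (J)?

90

Policy A (L + 23):
  L = 43 + 23 = 66
  Q = 58
  B = -4 + 6·58 = 344
  V = 164 − 2·66 + 6·58 − 344 = 36
  J = 110 − 4·36 = -34
Policy B (V − 77):
  L = 43
  Q = 58
  B = -4 + 6·58 = 344
  V = 164 − 2·43 + 6·58 − 344 (−77 from intervention) = 5
  J = 110 − 4·5 = 90
Comparing — Policy A: J=-34, Policy B: J=90. Highest is 90 (Policy B).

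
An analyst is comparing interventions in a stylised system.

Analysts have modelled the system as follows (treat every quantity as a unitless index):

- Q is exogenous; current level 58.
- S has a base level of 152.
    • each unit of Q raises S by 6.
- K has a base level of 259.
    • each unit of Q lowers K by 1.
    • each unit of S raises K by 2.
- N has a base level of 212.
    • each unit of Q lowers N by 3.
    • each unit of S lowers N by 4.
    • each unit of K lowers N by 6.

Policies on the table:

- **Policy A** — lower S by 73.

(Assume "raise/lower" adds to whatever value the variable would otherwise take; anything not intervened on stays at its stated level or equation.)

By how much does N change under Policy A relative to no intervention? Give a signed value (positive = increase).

1168

Baseline:
  Q = 58
  S = 152 + 6·58 = 500
  K = 259 − 58 + 2·500 = 1201
  N = 212 − 3·58 − 4·500 − 6·1201 = -9168
Policy A (S − 73):
  Q = 58
  S = 152 + 6·58 (−73 from intervention) = 427
  K = 259 − 58 + 2·427 = 1055
  N = 212 − 3·58 − 4·427 − 6·1055 = -8000
Change in N: -8000 − (-9168) = 1168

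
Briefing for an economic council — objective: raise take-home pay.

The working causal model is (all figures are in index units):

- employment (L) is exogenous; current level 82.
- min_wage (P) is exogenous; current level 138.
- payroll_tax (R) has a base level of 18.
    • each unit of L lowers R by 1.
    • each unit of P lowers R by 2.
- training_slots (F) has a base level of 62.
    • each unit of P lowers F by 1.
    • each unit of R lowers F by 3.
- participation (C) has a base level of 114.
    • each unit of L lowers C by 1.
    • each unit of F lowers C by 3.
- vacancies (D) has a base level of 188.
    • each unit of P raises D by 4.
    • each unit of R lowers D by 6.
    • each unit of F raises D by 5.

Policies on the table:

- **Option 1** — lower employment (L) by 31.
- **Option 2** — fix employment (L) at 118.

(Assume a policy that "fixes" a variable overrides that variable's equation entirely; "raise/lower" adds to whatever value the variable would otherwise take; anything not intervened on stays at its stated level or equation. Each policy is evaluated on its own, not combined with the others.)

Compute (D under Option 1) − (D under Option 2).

Option 1 (L − 31):
  L = 82 − 31 = 51
  P = 138
  R = 18 − 51 − 2·138 = -309
  F = 62 − 138 − 3·(-309) = 851
  D = 188 + 4·138 − 6·(-309) + 5·851 = 6849
Option 2 (L := 118):
  L = 118
  P = 138
  R = 18 − 118 − 2·138 = -376
  F = 62 − 138 − 3·(-376) = 1052
  D = 188 + 4·138 − 6·(-376) + 5·1052 = 8256
D: 6849 − 8256 = -1407

-1407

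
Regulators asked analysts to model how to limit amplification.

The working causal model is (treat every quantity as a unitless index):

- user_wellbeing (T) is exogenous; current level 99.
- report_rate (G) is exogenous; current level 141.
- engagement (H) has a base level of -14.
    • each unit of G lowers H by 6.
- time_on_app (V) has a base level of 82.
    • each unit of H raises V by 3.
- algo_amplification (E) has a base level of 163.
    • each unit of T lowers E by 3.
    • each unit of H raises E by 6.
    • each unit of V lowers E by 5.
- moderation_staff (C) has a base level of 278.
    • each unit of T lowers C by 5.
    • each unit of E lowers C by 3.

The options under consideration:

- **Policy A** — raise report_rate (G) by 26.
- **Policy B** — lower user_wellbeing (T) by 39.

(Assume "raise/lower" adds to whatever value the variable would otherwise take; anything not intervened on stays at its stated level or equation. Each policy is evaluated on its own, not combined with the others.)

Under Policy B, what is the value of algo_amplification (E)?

Policy B (T − 39):
  T = 99 − 39 = 60
  G = 141
  H = -14 − 6·141 = -860
  V = 82 + 3·(-860) = -2498
  E = 163 − 3·60 + 6·(-860) − 5·(-2498) = 7313

7313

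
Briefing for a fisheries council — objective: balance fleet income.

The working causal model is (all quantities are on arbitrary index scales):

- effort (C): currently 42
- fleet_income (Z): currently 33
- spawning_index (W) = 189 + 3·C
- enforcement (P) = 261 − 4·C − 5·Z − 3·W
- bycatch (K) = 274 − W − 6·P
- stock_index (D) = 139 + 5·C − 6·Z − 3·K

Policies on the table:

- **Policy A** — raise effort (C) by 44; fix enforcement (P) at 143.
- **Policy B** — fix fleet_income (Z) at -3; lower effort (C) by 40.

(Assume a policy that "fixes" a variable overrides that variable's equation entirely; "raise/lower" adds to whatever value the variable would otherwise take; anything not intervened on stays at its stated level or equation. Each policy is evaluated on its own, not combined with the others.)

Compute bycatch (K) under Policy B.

Policy B (Z := -3, C − 40):
  C = 42 − 40 = 2
  Z = -3
  W = 189 + 3·2 = 195
  P = 261 − 4·2 − 5·(-3) − 3·195 = -317
  K = 274 − 195 − 6·(-317) = 1981

1981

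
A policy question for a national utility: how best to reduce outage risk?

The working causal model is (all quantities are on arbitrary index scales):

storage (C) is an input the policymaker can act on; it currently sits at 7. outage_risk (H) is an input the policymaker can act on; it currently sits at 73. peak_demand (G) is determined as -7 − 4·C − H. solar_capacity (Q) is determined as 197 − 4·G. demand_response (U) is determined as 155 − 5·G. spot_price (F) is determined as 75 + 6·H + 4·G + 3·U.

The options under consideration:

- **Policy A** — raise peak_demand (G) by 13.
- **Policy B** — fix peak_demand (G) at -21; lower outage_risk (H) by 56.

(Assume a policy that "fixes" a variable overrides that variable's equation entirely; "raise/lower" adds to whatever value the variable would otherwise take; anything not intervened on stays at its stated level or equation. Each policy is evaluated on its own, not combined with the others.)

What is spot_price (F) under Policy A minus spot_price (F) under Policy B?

Policy A (G + 13):
  C = 7
  H = 73
  G = -7 − 4·7 − 73 (+13 from intervention) = -95
  U = 155 − 5·(-95) = 630
  F = 75 + 6·73 + 4·(-95) + 3·630 = 2023
Policy B (G := -21, H − 56):
  C = 7
  H = 73 − 56 = 17
  G = -21
  U = 155 − 5·(-21) = 260
  F = 75 + 6·17 + 4·(-21) + 3·260 = 873
F: 2023 − 873 = 1150

1150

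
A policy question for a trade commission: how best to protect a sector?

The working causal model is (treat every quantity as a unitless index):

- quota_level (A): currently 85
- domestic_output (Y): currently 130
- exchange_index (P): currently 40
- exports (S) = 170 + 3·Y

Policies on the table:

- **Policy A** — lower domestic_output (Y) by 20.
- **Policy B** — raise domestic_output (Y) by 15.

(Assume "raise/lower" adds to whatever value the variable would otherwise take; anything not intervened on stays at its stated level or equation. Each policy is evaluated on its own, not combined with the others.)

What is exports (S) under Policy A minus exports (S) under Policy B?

-105

Policy A (Y − 20):
  Y = 130 − 20 = 110
  S = 170 + 3·110 = 500
Policy B (Y + 15):
  Y = 130 + 15 = 145
  S = 170 + 3·145 = 605
S: 500 − 605 = -105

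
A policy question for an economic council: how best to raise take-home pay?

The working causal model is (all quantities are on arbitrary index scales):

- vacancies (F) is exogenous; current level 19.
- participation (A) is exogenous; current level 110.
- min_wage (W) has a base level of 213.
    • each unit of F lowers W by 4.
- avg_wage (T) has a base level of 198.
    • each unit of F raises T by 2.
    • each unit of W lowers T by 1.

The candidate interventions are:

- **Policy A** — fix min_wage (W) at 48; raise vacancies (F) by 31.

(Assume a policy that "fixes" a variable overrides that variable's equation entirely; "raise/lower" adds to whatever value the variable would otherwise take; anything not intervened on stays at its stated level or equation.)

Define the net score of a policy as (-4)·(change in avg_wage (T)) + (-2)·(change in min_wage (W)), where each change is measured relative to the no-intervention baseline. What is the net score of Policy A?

Baseline:
  F = 19
  W = 213 − 4·19 = 137
  T = 198 + 2·19 − 137 = 99
Policy A (W := 48, F + 31):
  F = 19 + 31 = 50
  W = 48
  T = 198 + 2·50 − 48 = 250
ΔT = 250 − 99 = 151; ΔW = 48 − 137 = -89
Score = (-4)·151 + (-2)·(-89) = -426

-426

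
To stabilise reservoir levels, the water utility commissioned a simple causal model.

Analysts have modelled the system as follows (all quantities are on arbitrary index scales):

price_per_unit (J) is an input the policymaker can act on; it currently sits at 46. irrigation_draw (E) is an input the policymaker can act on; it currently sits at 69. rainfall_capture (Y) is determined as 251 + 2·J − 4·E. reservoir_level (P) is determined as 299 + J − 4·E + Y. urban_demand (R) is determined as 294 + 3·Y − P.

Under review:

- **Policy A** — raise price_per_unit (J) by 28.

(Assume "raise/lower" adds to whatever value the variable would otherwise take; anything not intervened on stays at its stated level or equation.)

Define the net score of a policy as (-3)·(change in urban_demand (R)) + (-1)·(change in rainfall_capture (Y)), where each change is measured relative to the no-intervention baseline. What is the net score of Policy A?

Baseline:
  J = 46
  E = 69
  Y = 251 + 2·46 − 4·69 = 67
  P = 299 + 46 − 4·69 + 67 = 136
  R = 294 + 3·67 − 136 = 359
Policy A (J + 28):
  J = 46 + 28 = 74
  E = 69
  Y = 251 + 2·74 − 4·69 = 123
  P = 299 + 74 − 4·69 + 123 = 220
  R = 294 + 3·123 − 220 = 443
ΔR = 443 − 359 = 84; ΔY = 123 − 67 = 56
Score = (-3)·84 + (-1)·56 = -308

-308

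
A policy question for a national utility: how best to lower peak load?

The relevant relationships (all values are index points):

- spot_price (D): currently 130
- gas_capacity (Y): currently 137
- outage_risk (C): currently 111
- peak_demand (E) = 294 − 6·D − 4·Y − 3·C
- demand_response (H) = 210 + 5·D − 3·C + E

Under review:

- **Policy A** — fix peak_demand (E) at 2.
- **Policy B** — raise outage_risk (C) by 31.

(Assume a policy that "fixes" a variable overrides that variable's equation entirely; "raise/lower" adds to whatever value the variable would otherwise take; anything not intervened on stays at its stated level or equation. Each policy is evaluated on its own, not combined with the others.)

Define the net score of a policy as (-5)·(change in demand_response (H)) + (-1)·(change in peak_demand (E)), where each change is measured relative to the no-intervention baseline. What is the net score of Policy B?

Baseline:
  D = 130
  Y = 137
  C = 111
  E = 294 − 6·130 − 4·137 − 3·111 = -1367
  H = 210 + 5·130 − 3·111 + (-1367) = -840
Policy B (C + 31):
  D = 130
  Y = 137
  C = 111 + 31 = 142
  E = 294 − 6·130 − 4·137 − 3·142 = -1460
  H = 210 + 5·130 − 3·142 + (-1460) = -1026
ΔH = -1026 − (-840) = -186; ΔE = -1460 − (-1367) = -93
Score = (-5)·(-186) + (-1)·(-93) = 1023

1023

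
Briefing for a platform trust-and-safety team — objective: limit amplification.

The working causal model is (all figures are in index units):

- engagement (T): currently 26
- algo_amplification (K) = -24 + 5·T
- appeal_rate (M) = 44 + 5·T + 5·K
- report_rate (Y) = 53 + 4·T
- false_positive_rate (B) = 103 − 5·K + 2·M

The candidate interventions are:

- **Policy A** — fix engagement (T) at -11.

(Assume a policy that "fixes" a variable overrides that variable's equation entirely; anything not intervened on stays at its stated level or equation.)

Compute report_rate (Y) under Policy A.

9

Policy A (T := -11):
  T = -11
  Y = 53 + 4·(-11) = 9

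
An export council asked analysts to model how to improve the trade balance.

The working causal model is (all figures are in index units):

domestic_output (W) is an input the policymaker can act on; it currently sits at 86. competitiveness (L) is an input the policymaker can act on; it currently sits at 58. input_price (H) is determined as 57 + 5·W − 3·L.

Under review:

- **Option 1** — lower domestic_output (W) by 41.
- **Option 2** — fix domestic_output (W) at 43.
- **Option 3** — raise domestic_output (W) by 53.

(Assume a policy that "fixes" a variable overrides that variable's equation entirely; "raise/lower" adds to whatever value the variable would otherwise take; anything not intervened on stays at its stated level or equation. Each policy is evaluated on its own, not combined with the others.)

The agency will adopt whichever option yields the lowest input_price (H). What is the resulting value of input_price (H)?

Option 1 (W − 41):
  W = 86 − 41 = 45
  L = 58
  H = 57 + 5·45 − 3·58 = 108
Option 2 (W := 43):
  W = 43
  L = 58
  H = 57 + 5·43 − 3·58 = 98
Option 3 (W + 53):
  W = 86 + 53 = 139
  L = 58
  H = 57 + 5·139 − 3·58 = 578
Comparing — Option 1: H=108, Option 2: H=98, Option 3: H=578. Lowest is 98 (Option 2).

98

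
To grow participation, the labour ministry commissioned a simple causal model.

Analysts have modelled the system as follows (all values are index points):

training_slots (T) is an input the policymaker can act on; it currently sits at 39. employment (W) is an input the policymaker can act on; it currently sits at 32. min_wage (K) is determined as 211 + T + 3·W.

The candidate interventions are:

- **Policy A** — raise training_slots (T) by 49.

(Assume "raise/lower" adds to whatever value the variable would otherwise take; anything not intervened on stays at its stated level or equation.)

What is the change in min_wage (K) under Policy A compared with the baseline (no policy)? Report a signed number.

Baseline:
  T = 39
  W = 32
  K = 211 + 39 + 3·32 = 346
Policy A (T + 49):
  T = 39 + 49 = 88
  W = 32
  K = 211 + 88 + 3·32 = 395
Change in K: 395 − 346 = 49

49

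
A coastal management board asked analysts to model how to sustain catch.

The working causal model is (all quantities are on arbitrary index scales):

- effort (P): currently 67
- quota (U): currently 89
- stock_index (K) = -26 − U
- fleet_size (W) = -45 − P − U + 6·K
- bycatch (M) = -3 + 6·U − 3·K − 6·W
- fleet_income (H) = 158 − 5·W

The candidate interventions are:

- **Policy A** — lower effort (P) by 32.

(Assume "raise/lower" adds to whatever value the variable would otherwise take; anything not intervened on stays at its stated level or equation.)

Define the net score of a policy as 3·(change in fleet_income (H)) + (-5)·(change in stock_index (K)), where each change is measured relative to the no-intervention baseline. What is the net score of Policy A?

-480

Baseline:
  P = 67
  U = 89
  K = -26 − 89 = -115
  W = -45 − 67 − 89 + 6·(-115) = -891
  H = 158 − 5·(-891) = 4613
Policy A (P − 32):
  P = 67 − 32 = 35
  U = 89
  K = -26 − 89 = -115
  W = -45 − 35 − 89 + 6·(-115) = -859
  H = 158 − 5·(-859) = 4453
ΔH = 4453 − 4613 = -160; ΔK = -115 − (-115) = 0
Score = 3·(-160) + (-5)·0 = -480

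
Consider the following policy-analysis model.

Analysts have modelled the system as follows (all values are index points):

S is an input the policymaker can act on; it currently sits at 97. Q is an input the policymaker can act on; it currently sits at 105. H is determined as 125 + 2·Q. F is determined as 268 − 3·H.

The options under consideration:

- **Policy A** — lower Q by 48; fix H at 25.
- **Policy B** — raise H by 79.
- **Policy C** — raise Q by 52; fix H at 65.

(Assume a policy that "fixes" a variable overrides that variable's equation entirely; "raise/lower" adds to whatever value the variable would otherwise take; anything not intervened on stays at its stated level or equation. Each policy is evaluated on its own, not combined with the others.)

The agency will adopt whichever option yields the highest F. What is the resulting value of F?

193

Policy A (Q − 48, H := 25):
  Q = 105 − 48 = 57
  H = 25
  F = 268 − 3·25 = 193
Policy B (H + 79):
  Q = 105
  H = 125 + 2·105 (+79 from intervention) = 414
  F = 268 − 3·414 = -974
Policy C (Q + 52, H := 65):
  Q = 105 + 52 = 157
  H = 65
  F = 268 − 3·65 = 73
Comparing — Policy A: F=193, Policy B: F=-974, Policy C: F=73. Highest is 193 (Policy A).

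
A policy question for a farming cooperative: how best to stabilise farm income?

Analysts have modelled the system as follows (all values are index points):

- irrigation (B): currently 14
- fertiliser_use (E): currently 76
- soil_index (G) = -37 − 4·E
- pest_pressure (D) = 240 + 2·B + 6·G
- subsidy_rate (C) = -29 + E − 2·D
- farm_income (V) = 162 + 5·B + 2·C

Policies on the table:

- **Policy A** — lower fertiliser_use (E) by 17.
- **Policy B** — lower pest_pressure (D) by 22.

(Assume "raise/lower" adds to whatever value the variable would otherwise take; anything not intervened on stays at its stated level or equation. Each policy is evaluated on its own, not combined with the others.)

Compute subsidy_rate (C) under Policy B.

3647

Policy B (D − 22):
  B = 14
  E = 76
  G = -37 − 4·76 = -341
  D = 240 + 2·14 + 6·(-341) (−22 from intervention) = -1800
  C = -29 + 76 − 2·(-1800) = 3647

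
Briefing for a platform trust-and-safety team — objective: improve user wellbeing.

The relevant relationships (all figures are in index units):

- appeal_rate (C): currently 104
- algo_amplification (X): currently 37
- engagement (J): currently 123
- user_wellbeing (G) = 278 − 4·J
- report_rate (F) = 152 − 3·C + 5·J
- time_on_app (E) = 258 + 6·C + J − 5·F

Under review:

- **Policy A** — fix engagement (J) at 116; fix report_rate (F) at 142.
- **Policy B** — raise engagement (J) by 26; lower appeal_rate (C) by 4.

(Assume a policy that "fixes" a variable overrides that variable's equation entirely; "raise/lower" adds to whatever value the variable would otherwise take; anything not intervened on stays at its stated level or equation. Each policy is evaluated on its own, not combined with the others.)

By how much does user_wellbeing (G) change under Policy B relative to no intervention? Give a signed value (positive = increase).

Baseline:
  J = 123
  G = 278 − 4·123 = -214
Policy B (J + 26, C − 4):
  J = 123 + 26 = 149
  G = 278 − 4·149 = -318
Change in G: -318 − (-214) = -104

-104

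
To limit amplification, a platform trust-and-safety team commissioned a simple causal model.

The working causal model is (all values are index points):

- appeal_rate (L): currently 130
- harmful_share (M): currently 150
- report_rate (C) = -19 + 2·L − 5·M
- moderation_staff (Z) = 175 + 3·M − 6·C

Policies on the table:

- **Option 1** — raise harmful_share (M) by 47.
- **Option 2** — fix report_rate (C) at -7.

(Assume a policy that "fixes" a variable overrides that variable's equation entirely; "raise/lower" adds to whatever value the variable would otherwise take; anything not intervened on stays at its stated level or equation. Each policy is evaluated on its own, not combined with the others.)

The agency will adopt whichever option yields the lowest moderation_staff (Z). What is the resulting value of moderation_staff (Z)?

Option 1 (M + 47):
  L = 130
  M = 150 + 47 = 197
  C = -19 + 2·130 − 5·197 = -744
  Z = 175 + 3·197 − 6·(-744) = 5230
Option 2 (C := -7):
  L = 130
  M = 150
  C = -7
  Z = 175 + 3·150 − 6·(-7) = 667
Comparing — Option 1: Z=5230, Option 2: Z=667. Lowest is 667 (Option 2).

667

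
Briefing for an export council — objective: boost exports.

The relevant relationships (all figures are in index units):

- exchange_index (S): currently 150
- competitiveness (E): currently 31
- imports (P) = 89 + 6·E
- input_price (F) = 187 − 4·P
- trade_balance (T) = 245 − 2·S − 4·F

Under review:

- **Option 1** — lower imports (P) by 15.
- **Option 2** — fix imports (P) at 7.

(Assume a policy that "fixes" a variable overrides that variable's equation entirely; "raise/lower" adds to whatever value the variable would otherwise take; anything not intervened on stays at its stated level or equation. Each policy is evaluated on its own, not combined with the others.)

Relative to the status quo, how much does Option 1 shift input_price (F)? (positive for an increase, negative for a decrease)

Baseline:
  E = 31
  P = 89 + 6·31 = 275
  F = 187 − 4·275 = -913
Option 1 (P − 15):
  E = 31
  P = 89 + 6·31 (−15 from intervention) = 260
  F = 187 − 4·260 = -853
Change in F: -853 − (-913) = 60

60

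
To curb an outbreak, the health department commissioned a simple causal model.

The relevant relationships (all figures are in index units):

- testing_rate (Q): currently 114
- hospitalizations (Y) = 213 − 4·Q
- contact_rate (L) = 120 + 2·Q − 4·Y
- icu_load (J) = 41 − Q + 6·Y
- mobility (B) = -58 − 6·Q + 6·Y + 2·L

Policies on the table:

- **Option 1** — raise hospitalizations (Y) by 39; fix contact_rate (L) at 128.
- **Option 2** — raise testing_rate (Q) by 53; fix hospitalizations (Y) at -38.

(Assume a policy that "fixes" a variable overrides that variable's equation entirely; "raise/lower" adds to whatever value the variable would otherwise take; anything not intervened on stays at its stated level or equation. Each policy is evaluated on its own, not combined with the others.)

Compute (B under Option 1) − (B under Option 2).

-1634

Option 1 (Y + 39, L := 128):
  Q = 114
  Y = 213 − 4·114 (+39 from intervention) = -204
  L = 128
  B = -58 − 6·114 + 6·(-204) + 2·128 = -1710
Option 2 (Q + 53, Y := -38):
  Q = 114 + 53 = 167
  Y = -38
  L = 120 + 2·167 − 4·(-38) = 606
  B = -58 − 6·167 + 6·(-38) + 2·606 = -76
B: -1710 − (-76) = -1634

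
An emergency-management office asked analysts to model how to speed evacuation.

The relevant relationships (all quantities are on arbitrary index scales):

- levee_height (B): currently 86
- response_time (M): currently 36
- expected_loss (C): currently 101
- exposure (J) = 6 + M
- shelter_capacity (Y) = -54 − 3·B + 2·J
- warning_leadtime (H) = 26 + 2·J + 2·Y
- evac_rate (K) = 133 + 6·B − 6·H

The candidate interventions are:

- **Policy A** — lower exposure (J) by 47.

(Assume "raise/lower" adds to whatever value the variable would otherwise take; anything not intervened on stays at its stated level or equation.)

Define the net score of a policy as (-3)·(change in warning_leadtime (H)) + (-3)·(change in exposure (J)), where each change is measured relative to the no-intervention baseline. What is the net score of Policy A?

987

Baseline:
  B = 86
  M = 36
  J = 6 + 36 = 42
  Y = -54 − 3·86 + 2·42 = -228
  H = 26 + 2·42 + 2·(-228) = -346
Policy A (J − 47):
  B = 86
  M = 36
  J = 6 + 36 (−47 from intervention) = -5
  Y = -54 − 3·86 + 2·(-5) = -322
  H = 26 + 2·(-5) + 2·(-322) = -628
ΔH = -628 − (-346) = -282; ΔJ = -5 − 42 = -47
Score = (-3)·(-282) + (-3)·(-47) = 987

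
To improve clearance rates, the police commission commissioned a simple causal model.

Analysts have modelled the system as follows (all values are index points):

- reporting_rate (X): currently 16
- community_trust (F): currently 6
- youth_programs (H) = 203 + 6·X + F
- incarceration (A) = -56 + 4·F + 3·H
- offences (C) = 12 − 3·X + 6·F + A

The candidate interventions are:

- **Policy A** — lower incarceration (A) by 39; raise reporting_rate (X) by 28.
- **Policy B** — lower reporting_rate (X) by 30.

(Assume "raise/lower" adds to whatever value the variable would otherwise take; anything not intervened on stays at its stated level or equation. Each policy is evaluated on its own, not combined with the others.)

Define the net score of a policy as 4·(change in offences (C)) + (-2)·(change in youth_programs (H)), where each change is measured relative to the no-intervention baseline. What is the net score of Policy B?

-1440

Baseline:
  X = 16
  F = 6
  H = 203 + 6·16 + 6 = 305
  A = -56 + 4·6 + 3·305 = 883
  C = 12 − 3·16 + 6·6 + 883 = 883
Policy B (X − 30):
  X = 16 − 30 = -14
  F = 6
  H = 203 + 6·(-14) + 6 = 125
  A = -56 + 4·6 + 3·125 = 343
  C = 12 − 3·(-14) + 6·6 + 343 = 433
ΔC = 433 − 883 = -450; ΔH = 125 − 305 = -180
Score = 4·(-450) + (-2)·(-180) = -1440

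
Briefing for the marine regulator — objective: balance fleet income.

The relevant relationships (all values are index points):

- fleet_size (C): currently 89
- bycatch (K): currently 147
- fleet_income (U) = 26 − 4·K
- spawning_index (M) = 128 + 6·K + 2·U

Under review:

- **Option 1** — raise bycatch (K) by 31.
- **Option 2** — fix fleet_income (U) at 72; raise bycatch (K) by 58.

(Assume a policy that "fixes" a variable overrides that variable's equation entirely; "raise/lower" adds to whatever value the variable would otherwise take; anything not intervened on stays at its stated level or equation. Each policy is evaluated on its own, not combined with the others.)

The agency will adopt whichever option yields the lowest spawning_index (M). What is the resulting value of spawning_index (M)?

Option 1 (K + 31):
  K = 147 + 31 = 178
  U = 26 − 4·178 = -686
  M = 128 + 6·178 + 2·(-686) = -176
Option 2 (U := 72, K + 58):
  K = 147 + 58 = 205
  U = 72
  M = 128 + 6·205 + 2·72 = 1502
Comparing — Option 1: M=-176, Option 2: M=1502. Lowest is -176 (Option 1).

-176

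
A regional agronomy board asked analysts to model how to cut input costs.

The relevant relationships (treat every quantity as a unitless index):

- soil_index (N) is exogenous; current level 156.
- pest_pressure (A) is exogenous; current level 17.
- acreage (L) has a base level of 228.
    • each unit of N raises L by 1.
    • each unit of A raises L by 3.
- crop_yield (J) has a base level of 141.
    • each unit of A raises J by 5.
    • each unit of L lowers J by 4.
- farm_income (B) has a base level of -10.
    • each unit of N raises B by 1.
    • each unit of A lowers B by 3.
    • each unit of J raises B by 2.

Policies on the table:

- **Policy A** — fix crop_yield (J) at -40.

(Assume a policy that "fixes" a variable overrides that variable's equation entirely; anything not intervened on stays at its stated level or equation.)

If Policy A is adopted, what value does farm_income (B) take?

Policy A (J := -40):
  N = 156
  A = 17
  L = 228 + 156 + 3·17 = 435
  J = -40
  B = -10 + 156 − 3·17 + 2·(-40) = 15

15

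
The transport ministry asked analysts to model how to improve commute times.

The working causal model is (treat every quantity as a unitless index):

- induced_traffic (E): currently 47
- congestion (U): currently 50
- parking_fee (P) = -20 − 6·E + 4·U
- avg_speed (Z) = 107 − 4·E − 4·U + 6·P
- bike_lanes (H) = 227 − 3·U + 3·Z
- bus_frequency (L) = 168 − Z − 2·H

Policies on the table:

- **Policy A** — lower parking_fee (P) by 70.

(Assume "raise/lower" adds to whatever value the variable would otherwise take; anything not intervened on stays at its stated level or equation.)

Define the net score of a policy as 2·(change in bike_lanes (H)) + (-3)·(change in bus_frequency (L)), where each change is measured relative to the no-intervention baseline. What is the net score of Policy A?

-11340

Baseline:
  E = 47
  U = 50
  P = -20 − 6·47 + 4·50 = -102
  Z = 107 − 4·47 − 4·50 + 6·(-102) = -893
  H = 227 − 3·50 + 3·(-893) = -2602
  L = 168 − (-893) − 2·(-2602) = 6265
Policy A (P − 70):
  E = 47
  U = 50
  P = -20 − 6·47 + 4·50 (−70 from intervention) = -172
  Z = 107 − 4·47 − 4·50 + 6·(-172) = -1313
  H = 227 − 3·50 + 3·(-1313) = -3862
  L = 168 − (-1313) − 2·(-3862) = 9205
ΔH = -3862 − (-2602) = -1260; ΔL = 9205 − 6265 = 2940
Score = 2·(-1260) + (-3)·2940 = -11340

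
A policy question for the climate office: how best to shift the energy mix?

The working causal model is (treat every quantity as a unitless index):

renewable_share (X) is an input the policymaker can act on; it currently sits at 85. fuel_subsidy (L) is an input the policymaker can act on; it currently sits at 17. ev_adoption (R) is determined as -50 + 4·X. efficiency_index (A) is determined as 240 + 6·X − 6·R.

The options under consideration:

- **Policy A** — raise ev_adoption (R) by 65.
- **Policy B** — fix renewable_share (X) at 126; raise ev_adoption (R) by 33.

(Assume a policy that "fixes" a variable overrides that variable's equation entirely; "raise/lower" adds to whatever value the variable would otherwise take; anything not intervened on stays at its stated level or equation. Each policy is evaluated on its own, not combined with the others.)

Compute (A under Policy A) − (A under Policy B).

Policy A (R + 65):
  X = 85
  R = -50 + 4·85 (+65 from intervention) = 355
  A = 240 + 6·85 − 6·355 = -1380
Policy B (X := 126, R + 33):
  X = 126
  R = -50 + 4·126 (+33 from intervention) = 487
  A = 240 + 6·126 − 6·487 = -1926
A: -1380 − (-1926) = 546

546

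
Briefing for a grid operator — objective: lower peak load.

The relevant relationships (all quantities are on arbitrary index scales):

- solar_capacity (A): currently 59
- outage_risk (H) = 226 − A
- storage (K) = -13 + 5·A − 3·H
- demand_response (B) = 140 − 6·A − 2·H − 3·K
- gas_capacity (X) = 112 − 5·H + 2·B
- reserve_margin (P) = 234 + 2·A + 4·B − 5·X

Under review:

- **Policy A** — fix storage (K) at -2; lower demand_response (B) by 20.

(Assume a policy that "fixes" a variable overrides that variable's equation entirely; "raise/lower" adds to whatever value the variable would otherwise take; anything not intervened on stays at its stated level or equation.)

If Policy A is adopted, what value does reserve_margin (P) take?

Policy A (K := -2, B − 20):
  A = 59
  H = 226 − 59 = 167
  K = -2
  B = 140 − 6·59 − 2·167 − 3·(-2) (−20 from intervention) = -562
  X = 112 − 5·167 + 2·(-562) = -1847
  P = 234 + 2·59 + 4·(-562) − 5·(-1847) = 7339

7339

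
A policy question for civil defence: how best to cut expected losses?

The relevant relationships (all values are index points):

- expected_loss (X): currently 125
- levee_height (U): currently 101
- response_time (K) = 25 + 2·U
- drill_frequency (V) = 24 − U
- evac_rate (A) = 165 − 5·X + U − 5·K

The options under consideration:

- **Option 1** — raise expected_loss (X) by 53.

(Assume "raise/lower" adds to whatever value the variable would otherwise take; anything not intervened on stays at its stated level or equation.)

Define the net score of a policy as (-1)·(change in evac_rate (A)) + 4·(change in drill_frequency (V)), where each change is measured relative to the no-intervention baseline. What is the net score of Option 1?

265

Baseline:
  X = 125
  U = 101
  K = 25 + 2·101 = 227
  V = 24 − 101 = -77
  A = 165 − 5·125 + 101 − 5·227 = -1494
Option 1 (X + 53):
  X = 125 + 53 = 178
  U = 101
  K = 25 + 2·101 = 227
  V = 24 − 101 = -77
  A = 165 − 5·178 + 101 − 5·227 = -1759
ΔA = -1759 − (-1494) = -265; ΔV = -77 − (-77) = 0
Score = (-1)·(-265) + 4·0 = 265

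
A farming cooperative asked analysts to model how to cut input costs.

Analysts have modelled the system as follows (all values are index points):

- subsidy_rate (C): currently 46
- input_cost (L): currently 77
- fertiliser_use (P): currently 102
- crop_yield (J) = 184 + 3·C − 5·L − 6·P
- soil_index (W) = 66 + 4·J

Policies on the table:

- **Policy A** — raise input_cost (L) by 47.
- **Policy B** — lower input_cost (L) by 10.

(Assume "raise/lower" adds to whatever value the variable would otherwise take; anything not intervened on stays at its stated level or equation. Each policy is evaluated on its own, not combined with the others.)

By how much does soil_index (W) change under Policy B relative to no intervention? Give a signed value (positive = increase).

Baseline:
  C = 46
  L = 77
  P = 102
  J = 184 + 3·46 − 5·77 − 6·102 = -675
  W = 66 + 4·(-675) = -2634
Policy B (L − 10):
  C = 46
  L = 77 − 10 = 67
  P = 102
  J = 184 + 3·46 − 5·67 − 6·102 = -625
  W = 66 + 4·(-625) = -2434
Change in W: -2434 − (-2634) = 200

200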